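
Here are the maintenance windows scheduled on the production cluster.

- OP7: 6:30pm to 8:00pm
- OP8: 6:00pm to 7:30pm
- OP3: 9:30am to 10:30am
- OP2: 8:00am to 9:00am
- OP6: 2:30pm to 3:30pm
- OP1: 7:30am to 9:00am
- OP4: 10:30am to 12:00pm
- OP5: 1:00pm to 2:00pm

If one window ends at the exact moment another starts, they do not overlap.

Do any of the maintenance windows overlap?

Yes

Sorted by start: OP1, OP2, OP3, OP4, OP5, OP6, OP8, OP7.
OP2 starts before OP1 ends → OP1 and OP2 overlap.
That's a conflict, so the schedule is not conflict-free.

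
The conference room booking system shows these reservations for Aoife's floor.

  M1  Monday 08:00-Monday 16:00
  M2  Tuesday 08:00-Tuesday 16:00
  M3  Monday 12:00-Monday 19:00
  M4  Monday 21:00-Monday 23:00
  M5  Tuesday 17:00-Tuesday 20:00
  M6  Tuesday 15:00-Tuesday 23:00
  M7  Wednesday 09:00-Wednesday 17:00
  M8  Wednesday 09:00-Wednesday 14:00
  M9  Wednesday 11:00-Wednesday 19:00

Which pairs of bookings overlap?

M1 & M3, M2 & M6, M5 & M6, M7 & M8, M7 & M9, M8 & M9

Sorted by start: M1, M3, M4, M2, M6, M5, M7, M8, M9.
M3 starts before M1 ends → M1 and M3 overlap.
M4 starts after M1 ends, so M1 has no further overlaps.
M4 starts after M3 ends, so M3 has no further overlaps.
M2 starts after M4 ends, so M4 has no further overlaps.
M6 starts before M2 ends → M2 and M6 overlap.
M5 starts after M2 ends, so M2 has no further overlaps.
M5 starts before M6 ends → M6 and M5 overlap.
M7 starts after M6 ends, so M6 has no further overlaps.
M7 starts after M5 ends, so M5 has no further overlaps.
M8 starts before M7 ends → M7 and M8 overlap.
M9 starts before M7 ends → M7 and M9 overlap.
M9 starts before M8 ends → M8 and M9 overlap.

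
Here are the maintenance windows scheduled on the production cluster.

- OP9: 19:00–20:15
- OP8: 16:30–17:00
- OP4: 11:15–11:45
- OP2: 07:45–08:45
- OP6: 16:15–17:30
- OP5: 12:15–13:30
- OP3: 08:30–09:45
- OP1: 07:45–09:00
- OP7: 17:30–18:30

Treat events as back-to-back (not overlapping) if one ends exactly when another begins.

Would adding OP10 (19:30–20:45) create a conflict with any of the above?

Yes — it overlaps OP9

OP1: ends 09:00 at or before OP10 starts 19:30 → clear.
OP2: ends 08:45 at or before OP10 starts 19:30 → clear.
OP3: ends 09:45 at or before OP10 starts 19:30 → clear.
OP4: ends 11:45 at or before OP10 starts 19:30 → clear.
OP5: ends 13:30 at or before OP10 starts 19:30 → clear.
OP6: ends 17:30 at or before OP10 starts 19:30 → clear.
OP8: ends 17:00 at or before OP10 starts 19:30 → clear.
OP7: ends 18:30 at or before OP10 starts 19:30 → clear.
OP9: starts 19:00 before OP10 ends 20:45, and ends 20:15 after OP10 starts 19:30 → overlap.
OP10 overlaps OP9.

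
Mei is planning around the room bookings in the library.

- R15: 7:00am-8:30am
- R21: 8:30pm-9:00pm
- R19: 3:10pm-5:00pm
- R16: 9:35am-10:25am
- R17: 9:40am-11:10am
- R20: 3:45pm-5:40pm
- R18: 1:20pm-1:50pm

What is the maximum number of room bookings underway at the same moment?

2

Sort all start/end points and keep a running count:
7:00am start R15 → 1
8:30am end R15 → 0
9:35am start R16 → 1
9:40am start R17 → 2
10:25am end R16 → 1
11:10am end R17 → 0
1:20pm start R18 → 1
1:50pm end R18 → 0
3:10pm start R19 → 1
3:45pm start R20 → 2
5:00pm end R19 → 1
5:40pm end R20 → 0
8:30pm start R21 → 1
9:00pm end R21 → 0
Peak is 2, at 9:40am (R16, R17).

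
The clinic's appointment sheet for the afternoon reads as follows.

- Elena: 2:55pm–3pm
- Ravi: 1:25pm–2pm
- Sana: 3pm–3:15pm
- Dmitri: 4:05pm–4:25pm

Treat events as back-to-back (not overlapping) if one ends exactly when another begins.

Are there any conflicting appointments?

No

Sorted by start: Ravi, Elena, Sana, Dmitri.
Elena starts after Ravi ends; Ravi is clear from here.
Sana starts exactly when Elena ends (back-to-back, no overlap); Elena is clear from here.
Dmitri starts after Sana ends.
Every pair is clear; the schedule has no overlaps.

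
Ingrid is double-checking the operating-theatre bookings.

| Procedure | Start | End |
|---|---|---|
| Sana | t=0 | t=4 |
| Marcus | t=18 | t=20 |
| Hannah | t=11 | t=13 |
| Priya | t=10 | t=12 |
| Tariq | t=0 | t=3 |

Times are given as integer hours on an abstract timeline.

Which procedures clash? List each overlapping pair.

Sorted by start: Sana, Tariq, Priya, Hannah, Marcus.
Tariq starts before Sana ends → Sana and Tariq overlap.
Priya starts after Sana ends — done with Sana.
Priya starts after Tariq ends — done with Tariq.
Hannah starts before Priya ends → Priya and Hannah overlap.
Marcus starts after Priya ends.
Marcus starts after Hannah ends.

Hannah & Priya, Sana & Tariq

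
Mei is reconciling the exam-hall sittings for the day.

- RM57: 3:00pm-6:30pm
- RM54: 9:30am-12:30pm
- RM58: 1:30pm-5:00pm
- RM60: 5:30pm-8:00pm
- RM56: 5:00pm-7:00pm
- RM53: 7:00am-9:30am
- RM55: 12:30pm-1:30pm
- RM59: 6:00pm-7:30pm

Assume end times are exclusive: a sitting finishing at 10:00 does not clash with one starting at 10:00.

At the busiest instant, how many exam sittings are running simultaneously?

4

Sweep the timeline, counting +1 at each start and −1 at each end (ends before starts at a tie):
7:00am start RM53 → 1
9:30am end RM53 → 0
9:30am start RM54 → 1
12:30pm end RM54 → 0
12:30pm start RM55 → 1
1:30pm end RM55 → 0
1:30pm start RM58 → 1
3:00pm start RM57 → 2
5:00pm end RM58 → 1
5:00pm start RM56 → 2
5:30pm start RM60 → 3
6:00pm start RM59 → 4
6:30pm end RM57 → 3
7:00pm end RM56 → 2
7:30pm end RM59 → 1
8:00pm end RM60 → 0
Peak is 4, at 6:00pm (RM56, RM57, RM59, RM60).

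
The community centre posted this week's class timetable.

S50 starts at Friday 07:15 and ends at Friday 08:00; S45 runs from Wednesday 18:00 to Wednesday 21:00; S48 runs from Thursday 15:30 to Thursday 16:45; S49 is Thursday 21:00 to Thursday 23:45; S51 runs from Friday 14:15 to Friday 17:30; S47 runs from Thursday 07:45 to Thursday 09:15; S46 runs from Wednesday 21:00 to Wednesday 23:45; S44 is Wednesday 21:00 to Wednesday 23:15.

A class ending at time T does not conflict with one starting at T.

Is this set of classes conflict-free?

No

Sorted by start: S45, S44, S46, S47, S48, S49, S50, S51.
S44 starts exactly when S45 ends (back-to-back, no overlap), so nothing later overlaps S45 either.
S46 starts before S44 ends → S44 and S46 overlap.
That's a conflict, so the schedule is not conflict-free.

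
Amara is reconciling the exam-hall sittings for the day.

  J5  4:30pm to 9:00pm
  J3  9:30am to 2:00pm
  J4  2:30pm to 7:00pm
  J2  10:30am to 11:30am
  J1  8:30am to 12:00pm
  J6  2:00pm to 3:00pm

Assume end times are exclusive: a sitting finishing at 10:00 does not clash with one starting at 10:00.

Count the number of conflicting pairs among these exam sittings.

5

Sorted by start: J1, J3, J2, J6, J4, J5.
J3 starts before J1 ends → J1 and J3 overlap.
J2 starts before J1 ends → J1 and J2 overlap.
J6 starts after J1 ends, so nothing later overlaps J1 either.
J2 starts before J3 ends → J3 and J2 overlap.
J6 starts exactly when J3 ends (back-to-back, no overlap), so nothing later overlaps J3 either.
J6 starts after J2 ends, so nothing later overlaps J2 either.
J4 starts before J6 ends → J6 and J4 overlap.
J5 starts after J6 ends.
J5 starts before J4 ends → J4 and J5 overlap.
Overlapping pairs: J1 & J2, J1 & J3, J2 & J3, J4 & J5, J4 & J6 — 5 in total.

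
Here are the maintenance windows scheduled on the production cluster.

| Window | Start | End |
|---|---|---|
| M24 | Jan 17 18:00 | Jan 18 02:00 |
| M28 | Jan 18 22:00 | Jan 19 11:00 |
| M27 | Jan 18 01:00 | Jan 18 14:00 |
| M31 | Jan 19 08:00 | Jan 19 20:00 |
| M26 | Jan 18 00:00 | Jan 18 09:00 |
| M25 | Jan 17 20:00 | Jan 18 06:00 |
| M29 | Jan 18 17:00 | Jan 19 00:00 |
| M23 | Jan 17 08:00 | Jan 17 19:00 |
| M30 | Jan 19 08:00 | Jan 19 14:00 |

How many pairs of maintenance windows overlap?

Sorted by start: M23, M24, M25, M26, M27, M29, M28, M30, M31.
M24 starts before M23 ends → M23 and M24 overlap.
M25 starts after M23 ends, so nothing later overlaps M23 either.
M25 starts before M24 ends → M24 and M25 overlap.
M26 starts before M24 ends → M24 and M26 overlap.
M27 starts before M24 ends → M24 and M27 overlap.
M29 starts after M24 ends, so nothing later overlaps M24 either.
M26 starts before M25 ends → M25 and M26 overlap.
M27 starts before M25 ends → M25 and M27 overlap.
M29 starts after M25 ends, so nothing later overlaps M25 either.
M27 starts before M26 ends → M26 and M27 overlap.
M29 starts after M26 ends, so nothing later overlaps M26 either.
M29 starts after M27 ends, so nothing later overlaps M27 either.
M28 starts before M29 ends → M29 and M28 overlap.
M30 starts after M29 ends, so nothing later overlaps M29 either.
M30 starts before M28 ends → M28 and M30 overlap.
M31 starts before M28 ends → M28 and M31 overlap.
M31 starts before M30 ends → M30 and M31 overlap.
Overlapping pairs: M23 & M24, M24 & M25, M24 & M26, M24 & M27, M25 & M26, M25 & M27, M26 & M27, M28 & M29, M28 & M30, M28 & M31, M30 & M31 — 11 in total.

11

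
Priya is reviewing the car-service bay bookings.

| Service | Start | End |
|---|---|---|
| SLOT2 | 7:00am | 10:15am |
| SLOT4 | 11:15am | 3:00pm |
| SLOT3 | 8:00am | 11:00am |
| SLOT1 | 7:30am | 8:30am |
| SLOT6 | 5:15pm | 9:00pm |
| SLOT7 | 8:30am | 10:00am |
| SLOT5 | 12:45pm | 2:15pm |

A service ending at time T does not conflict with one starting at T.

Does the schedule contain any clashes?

Yes

Check each pair: they overlap iff neither finishes before the other starts.
Sorted by start: SLOT2, SLOT1, SLOT3, SLOT7, SLOT4, SLOT5, SLOT6.
SLOT1 starts before SLOT2 ends → SLOT2 and SLOT1 overlap.
That's a conflict, so the schedule is not conflict-free.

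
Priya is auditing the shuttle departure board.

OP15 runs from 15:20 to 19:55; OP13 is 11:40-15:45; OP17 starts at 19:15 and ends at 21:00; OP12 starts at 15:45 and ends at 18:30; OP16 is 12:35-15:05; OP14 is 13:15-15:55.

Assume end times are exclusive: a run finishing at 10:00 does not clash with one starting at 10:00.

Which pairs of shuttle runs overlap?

OP12 & OP14, OP12 & OP15, OP13 & OP14, OP13 & OP15, OP13 & OP16, OP14 & OP15, OP14 & OP16, OP15 & OP17

Sorted by start: OP13, OP16, OP14, OP15, OP12, OP17.
OP16 starts before OP13 ends → OP13 and OP16 overlap.
OP14 starts before OP13 ends → OP13 and OP14 overlap.
OP15 starts before OP13 ends → OP13 and OP15 overlap.
OP12 starts exactly when OP13 ends (back-to-back, no overlap), so nothing later overlaps OP13 either.
OP14 starts before OP16 ends → OP16 and OP14 overlap.
OP15 starts after OP16 ends, so nothing later overlaps OP16 either.
OP15 starts before OP14 ends → OP14 and OP15 overlap.
OP12 starts before OP14 ends → OP14 and OP12 overlap.
OP17 starts after OP14 ends.
OP12 starts before OP15 ends → OP15 and OP12 overlap.
OP17 starts before OP15 ends → OP15 and OP17 overlap.
OP17 starts after OP12 ends.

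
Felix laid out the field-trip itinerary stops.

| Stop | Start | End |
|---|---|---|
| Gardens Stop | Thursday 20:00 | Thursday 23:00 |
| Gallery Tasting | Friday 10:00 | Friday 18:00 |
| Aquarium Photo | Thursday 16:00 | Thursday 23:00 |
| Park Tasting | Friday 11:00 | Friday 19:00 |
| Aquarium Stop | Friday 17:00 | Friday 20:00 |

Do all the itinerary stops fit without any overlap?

Check each pair: they overlap iff neither finishes before the other starts.
Sorted by start: Aquarium Photo, Gardens Stop, Gallery Tasting, Park Tasting, Aquarium Stop.
Gardens Stop starts before Aquarium Photo ends → Aquarium Photo and Gardens Stop overlap.
That's a conflict, so the schedule is not conflict-free.

No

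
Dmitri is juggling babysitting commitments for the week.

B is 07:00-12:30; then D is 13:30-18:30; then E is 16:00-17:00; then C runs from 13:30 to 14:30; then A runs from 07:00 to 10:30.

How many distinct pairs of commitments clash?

Sorted by start: A, B, C, D, E.
B starts before A ends → A and B overlap.
C starts after A ends; A is clear from here.
C starts after B ends; B is clear from here.
D starts before C ends → C and D overlap.
E starts after C ends.
E starts before D ends → D and E overlap.
Overlapping pairs: A & B, C & D, D & E — 3 in total.

3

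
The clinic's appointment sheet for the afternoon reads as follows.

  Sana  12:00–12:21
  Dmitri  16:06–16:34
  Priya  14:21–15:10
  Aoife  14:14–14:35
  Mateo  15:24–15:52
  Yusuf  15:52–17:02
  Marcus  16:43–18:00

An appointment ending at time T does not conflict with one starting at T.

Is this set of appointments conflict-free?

No

Sorted by start: Sana, Aoife, Priya, Mateo, Yusuf, Dmitri, Marcus.
Aoife starts after Sana ends; Sana is clear from here.
Priya starts before Aoife ends → Aoife and Priya overlap.
That's a conflict, so the schedule is not conflict-free.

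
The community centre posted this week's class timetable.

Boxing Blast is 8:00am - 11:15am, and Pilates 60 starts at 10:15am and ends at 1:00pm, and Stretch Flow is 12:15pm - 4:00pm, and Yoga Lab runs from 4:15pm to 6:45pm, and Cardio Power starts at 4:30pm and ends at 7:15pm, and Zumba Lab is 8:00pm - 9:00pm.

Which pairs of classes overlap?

Sorted by start: Boxing Blast, Pilates 60, Stretch Flow, Yoga Lab, Cardio Power, Zumba Lab.
Pilates 60 starts before Boxing Blast ends → Boxing Blast and Pilates 60 overlap.
Stretch Flow starts after Boxing Blast ends; Boxing Blast is clear from here.
Stretch Flow starts before Pilates 60 ends → Pilates 60 and Stretch Flow overlap.
Yoga Lab starts after Pilates 60 ends; Pilates 60 is clear from here.
Yoga Lab starts after Stretch Flow ends; Stretch Flow is clear from here.
Cardio Power starts before Yoga Lab ends → Yoga Lab and Cardio Power overlap.
Zumba Lab starts after Yoga Lab ends.
Zumba Lab starts after Cardio Power ends.

Boxing Blast & Pilates 60, Cardio Power & Yoga Lab, Pilates 60 & Stretch Flow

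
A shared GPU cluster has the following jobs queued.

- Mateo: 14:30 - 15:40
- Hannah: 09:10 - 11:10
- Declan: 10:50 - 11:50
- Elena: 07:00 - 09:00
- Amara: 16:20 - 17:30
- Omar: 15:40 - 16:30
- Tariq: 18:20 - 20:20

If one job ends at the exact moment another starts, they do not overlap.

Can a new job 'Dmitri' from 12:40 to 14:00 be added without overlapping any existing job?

Yes — the slot is free

Elena: ends 09:00 at or before Dmitri starts 12:40 → clear.
Hannah: ends 11:10 at or before Dmitri starts 12:40 → clear.
Declan: ends 11:50 at or before Dmitri starts 12:40 → clear.
Mateo: starts 14:30 at or after Dmitri ends 14:00 → clear.
Omar: starts 15:40 at or after Dmitri ends 14:00 → clear.
Amara: starts 16:20 at or after Dmitri ends 14:00 → clear.
Tariq: starts 18:20 at or after Dmitri ends 14:00 → clear.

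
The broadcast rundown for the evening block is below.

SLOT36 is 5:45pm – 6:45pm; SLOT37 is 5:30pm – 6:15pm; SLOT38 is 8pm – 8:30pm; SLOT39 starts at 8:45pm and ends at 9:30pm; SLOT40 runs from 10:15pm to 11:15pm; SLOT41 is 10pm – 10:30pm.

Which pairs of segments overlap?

SLOT36 & SLOT37, SLOT40 & SLOT41

Sorted by start: SLOT37, SLOT36, SLOT38, SLOT39, SLOT41, SLOT40.
SLOT36 starts before SLOT37 ends → SLOT37 and SLOT36 overlap.
SLOT38 starts after SLOT37 ends; SLOT37 is clear from here.
SLOT38 starts after SLOT36 ends; SLOT36 is clear from here.
SLOT39 starts after SLOT38 ends; SLOT38 is clear from here.
SLOT41 starts after SLOT39 ends; SLOT39 is clear from here.
SLOT40 starts before SLOT41 ends → SLOT41 and SLOT40 overlap.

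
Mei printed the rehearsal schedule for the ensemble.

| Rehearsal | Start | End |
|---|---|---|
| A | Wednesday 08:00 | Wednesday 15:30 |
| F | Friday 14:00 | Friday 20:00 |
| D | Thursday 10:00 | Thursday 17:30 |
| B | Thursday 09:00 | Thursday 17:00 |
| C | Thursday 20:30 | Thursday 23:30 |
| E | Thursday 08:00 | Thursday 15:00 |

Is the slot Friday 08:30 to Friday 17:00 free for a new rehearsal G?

A: ends Wednesday 15:30 at or before G starts Friday 08:30 → clear.
E: ends Thursday 15:00 at or before G starts Friday 08:30 → clear.
B: ends Thursday 17:00 at or before G starts Friday 08:30 → clear.
D: ends Thursday 17:30 at or before G starts Friday 08:30 → clear.
C: ends Thursday 23:30 at or before G starts Friday 08:30 → clear.
F: starts Friday 14:00 before G ends Friday 17:00, and ends Friday 20:00 after G starts Friday 08:30 → overlap.
G overlaps F.

No — it overlaps F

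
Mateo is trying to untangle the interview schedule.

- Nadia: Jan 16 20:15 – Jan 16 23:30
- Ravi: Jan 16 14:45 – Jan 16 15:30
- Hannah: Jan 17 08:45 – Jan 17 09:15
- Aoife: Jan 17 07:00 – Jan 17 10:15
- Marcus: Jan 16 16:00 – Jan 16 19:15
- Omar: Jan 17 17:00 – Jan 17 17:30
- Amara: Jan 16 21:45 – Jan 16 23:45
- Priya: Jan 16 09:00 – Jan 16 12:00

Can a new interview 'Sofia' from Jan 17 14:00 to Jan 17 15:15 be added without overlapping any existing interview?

Yes — the slot is free

Priya: ends Jan 16 12:00 at or before Sofia starts Jan 17 14:00 → clear.
Ravi: ends Jan 16 15:30 at or before Sofia starts Jan 17 14:00 → clear.
Marcus: ends Jan 16 19:15 at or before Sofia starts Jan 17 14:00 → clear.
Nadia: ends Jan 16 23:30 at or before Sofia starts Jan 17 14:00 → clear.
Amara: ends Jan 16 23:45 at or before Sofia starts Jan 17 14:00 → clear.
Aoife: ends Jan 17 10:15 at or before Sofia starts Jan 17 14:00 → clear.
Hannah: ends Jan 17 09:15 at or before Sofia starts Jan 17 14:00 → clear.
Omar: starts Jan 17 17:00 at or after Sofia ends Jan 17 15:15 → clear.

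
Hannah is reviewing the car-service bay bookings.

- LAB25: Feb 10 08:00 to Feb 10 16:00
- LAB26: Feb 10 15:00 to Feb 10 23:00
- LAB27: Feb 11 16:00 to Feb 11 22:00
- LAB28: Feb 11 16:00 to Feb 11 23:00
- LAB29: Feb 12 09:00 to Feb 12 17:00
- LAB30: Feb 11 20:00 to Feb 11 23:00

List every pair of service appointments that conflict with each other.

Sorted by start: LAB25, LAB26, LAB27, LAB28, LAB30, LAB29.
LAB26 starts before LAB25 ends → LAB25 and LAB26 overlap.
LAB27 starts after LAB25 ends — done with LAB25.
LAB27 starts after LAB26 ends — done with LAB26.
LAB28 starts before LAB27 ends → LAB27 and LAB28 overlap.
LAB30 starts before LAB27 ends → LAB27 and LAB30 overlap.
LAB29 starts after LAB27 ends.
LAB30 starts before LAB28 ends → LAB28 and LAB30 overlap.
LAB29 starts after LAB28 ends.
LAB29 starts after LAB30 ends.

LAB25 & LAB26, LAB27 & LAB28, LAB27 & LAB30, LAB28 & LAB30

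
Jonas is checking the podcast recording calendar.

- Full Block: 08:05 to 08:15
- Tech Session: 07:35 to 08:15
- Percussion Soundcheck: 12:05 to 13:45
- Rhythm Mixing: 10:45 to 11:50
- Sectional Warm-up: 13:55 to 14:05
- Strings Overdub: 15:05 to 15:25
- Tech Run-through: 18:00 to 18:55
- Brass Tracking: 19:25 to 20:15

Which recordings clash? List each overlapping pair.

Full Block & Tech Session

Check each pair: they overlap iff neither finishes before the other starts.
Sorted by start: Tech Session, Full Block, Rhythm Mixing, Percussion Soundcheck, Sectional Warm-up, Strings Overdub, Tech Run-through, Brass Tracking.
Full Block starts before Tech Session ends → Tech Session and Full Block overlap.
Rhythm Mixing starts after Tech Session ends — done with Tech Session.
Rhythm Mixing starts after Full Block ends — done with Full Block.
Percussion Soundcheck starts after Rhythm Mixing ends — done with Rhythm Mixing.
Sectional Warm-up starts after Percussion Soundcheck ends — done with Percussion Soundcheck.
Strings Overdub starts after Sectional Warm-up ends — done with Sectional Warm-up.
Tech Run-through starts after Strings Overdub ends — done with Strings Overdub.
Brass Tracking starts after Tech Run-through ends.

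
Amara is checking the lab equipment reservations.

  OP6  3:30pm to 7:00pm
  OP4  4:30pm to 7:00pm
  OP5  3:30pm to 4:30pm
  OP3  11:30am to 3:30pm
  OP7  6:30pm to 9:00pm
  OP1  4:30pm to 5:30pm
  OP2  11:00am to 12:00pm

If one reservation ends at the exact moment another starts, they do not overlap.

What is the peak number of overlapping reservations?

3

Sweep the timeline, counting +1 at each start and −1 at each end (ends before starts at a tie):
11:00am start OP2 → 1
11:30am start OP3 → 2
12:00pm end OP2 → 1
3:30pm end OP3 → 0
3:30pm start OP5 → 1
3:30pm start OP6 → 2
4:30pm end OP5 → 1
4:30pm start OP1 → 2
4:30pm start OP4 → 3
5:30pm end OP1 → 2
6:30pm start OP7 → 3
7:00pm end OP4 → 2
7:00pm end OP6 → 1
9:00pm end OP7 → 0
Peak is 3, at 4:30pm (OP1, OP4, OP6).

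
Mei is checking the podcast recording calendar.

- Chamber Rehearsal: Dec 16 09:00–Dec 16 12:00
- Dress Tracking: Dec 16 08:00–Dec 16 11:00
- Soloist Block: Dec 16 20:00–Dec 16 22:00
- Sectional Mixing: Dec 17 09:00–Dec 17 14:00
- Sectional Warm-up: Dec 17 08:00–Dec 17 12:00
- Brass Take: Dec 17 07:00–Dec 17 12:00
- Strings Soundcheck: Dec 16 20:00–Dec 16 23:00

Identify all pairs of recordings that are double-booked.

Brass Take & Sectional Mixing, Brass Take & Sectional Warm-up, Chamber Rehearsal & Dress Tracking, Sectional Mixing & Sectional Warm-up, Soloist Block & Strings Soundcheck

Sorted by start: Dress Tracking, Chamber Rehearsal, Strings Soundcheck, Soloist Block, Brass Take, Sectional Warm-up, Sectional Mixing.
Chamber Rehearsal starts before Dress Tracking ends → Dress Tracking and Chamber Rehearsal overlap.
Strings Soundcheck starts after Dress Tracking ends — done with Dress Tracking.
Strings Soundcheck starts after Chamber Rehearsal ends — done with Chamber Rehearsal.
Soloist Block starts before Strings Soundcheck ends → Strings Soundcheck and Soloist Block overlap.
Brass Take starts after Strings Soundcheck ends — done with Strings Soundcheck.
Brass Take starts after Soloist Block ends — done with Soloist Block.
Sectional Warm-up starts before Brass Take ends → Brass Take and Sectional Warm-up overlap.
Sectional Mixing starts before Brass Take ends → Brass Take and Sectional Mixing overlap.
Sectional Mixing starts before Sectional Warm-up ends → Sectional Warm-up and Sectional Mixing overlap.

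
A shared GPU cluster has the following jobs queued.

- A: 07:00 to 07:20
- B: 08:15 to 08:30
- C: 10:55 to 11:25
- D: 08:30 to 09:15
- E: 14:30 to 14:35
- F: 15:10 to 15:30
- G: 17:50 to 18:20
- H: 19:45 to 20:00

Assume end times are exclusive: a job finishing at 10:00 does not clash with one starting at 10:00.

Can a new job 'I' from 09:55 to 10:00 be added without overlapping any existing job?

A: ends 07:20 at or before I starts 09:55 → clear.
B: ends 08:30 at or before I starts 09:55 → clear.
D: ends 09:15 at or before I starts 09:55 → clear.
C: starts 10:55 at or after I ends 10:00 → clear.
E: starts 14:30 at or after I ends 10:00 → clear.
F: starts 15:10 at or after I ends 10:00 → clear.
G: starts 17:50 at or after I ends 10:00 → clear.
H: starts 19:45 at or after I ends 10:00 → clear.

Yes — the slot is free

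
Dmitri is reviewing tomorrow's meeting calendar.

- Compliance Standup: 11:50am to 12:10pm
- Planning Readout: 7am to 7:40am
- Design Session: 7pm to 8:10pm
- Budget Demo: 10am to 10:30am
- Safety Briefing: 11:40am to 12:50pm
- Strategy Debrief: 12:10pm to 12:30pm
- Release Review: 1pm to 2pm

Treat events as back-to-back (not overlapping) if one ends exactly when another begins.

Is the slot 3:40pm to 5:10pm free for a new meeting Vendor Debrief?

Planning Readout: ends 7:40am at or before Vendor Debrief starts 3:40pm → clear.
Budget Demo: ends 10:30am at or before Vendor Debrief starts 3:40pm → clear.
Safety Briefing: ends 12:50pm at or before Vendor Debrief starts 3:40pm → clear.
Compliance Standup: ends 12:10pm at or before Vendor Debrief starts 3:40pm → clear.
Strategy Debrief: ends 12:30pm at or before Vendor Debrief starts 3:40pm → clear.
Release Review: ends 2pm at or before Vendor Debrief starts 3:40pm → clear.
Design Session: starts 7pm at or after Vendor Debrief ends 5:10pm → clear.

Yes — the slot is free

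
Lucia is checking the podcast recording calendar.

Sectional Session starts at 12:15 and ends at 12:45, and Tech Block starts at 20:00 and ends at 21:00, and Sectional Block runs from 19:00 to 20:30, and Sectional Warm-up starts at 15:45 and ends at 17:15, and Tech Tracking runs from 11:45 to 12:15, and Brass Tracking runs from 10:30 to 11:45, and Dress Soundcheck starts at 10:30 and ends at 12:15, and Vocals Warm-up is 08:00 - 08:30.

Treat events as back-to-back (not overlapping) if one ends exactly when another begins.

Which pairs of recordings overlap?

Two intervals overlap when each starts before the other ends.
Sorted by start: Vocals Warm-up, Dress Soundcheck, Brass Tracking, Tech Tracking, Sectional Session, Sectional Warm-up, Sectional Block, Tech Block.
Dress Soundcheck starts after Vocals Warm-up ends; Vocals Warm-up is clear from here.
Brass Tracking starts before Dress Soundcheck ends → Dress Soundcheck and Brass Tracking overlap.
Tech Tracking starts before Dress Soundcheck ends → Dress Soundcheck and Tech Tracking overlap.
Sectional Session starts exactly when Dress Soundcheck ends (back-to-back, no overlap); Dress Soundcheck is clear from here.
Tech Tracking starts exactly when Brass Tracking ends (back-to-back, no overlap); Brass Tracking is clear from here.
Sectional Session starts exactly when Tech Tracking ends (back-to-back, no overlap); Tech Tracking is clear from here.
Sectional Warm-up starts after Sectional Session ends; Sectional Session is clear from here.
Sectional Block starts after Sectional Warm-up ends; Sectional Warm-up is clear from here.
Tech Block starts before Sectional Block ends → Sectional Block and Tech Block overlap.

Brass Tracking & Dress Soundcheck, Dress Soundcheck & Tech Tracking, Sectional Block & Tech Block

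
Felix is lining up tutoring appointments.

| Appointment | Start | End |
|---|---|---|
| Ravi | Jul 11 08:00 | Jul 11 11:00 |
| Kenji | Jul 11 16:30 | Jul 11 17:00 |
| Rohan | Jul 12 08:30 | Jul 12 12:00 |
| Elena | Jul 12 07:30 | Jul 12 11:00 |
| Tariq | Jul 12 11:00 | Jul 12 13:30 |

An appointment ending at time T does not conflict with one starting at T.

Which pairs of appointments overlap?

Sorted by start: Ravi, Kenji, Elena, Rohan, Tariq.
Kenji starts after Ravi ends — done with Ravi.
Elena starts after Kenji ends — done with Kenji.
Rohan starts before Elena ends → Elena and Rohan overlap.
Tariq starts exactly when Elena ends (back-to-back, no overlap).
Tariq starts before Rohan ends → Rohan and Tariq overlap.

Elena & Rohan, Rohan & Tariq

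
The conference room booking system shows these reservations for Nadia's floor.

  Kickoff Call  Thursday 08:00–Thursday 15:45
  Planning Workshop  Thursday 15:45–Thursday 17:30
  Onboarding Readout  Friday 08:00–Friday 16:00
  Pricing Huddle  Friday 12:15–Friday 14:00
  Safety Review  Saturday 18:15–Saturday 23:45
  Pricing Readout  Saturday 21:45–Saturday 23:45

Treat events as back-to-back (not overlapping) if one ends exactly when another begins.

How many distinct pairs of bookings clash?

2

Sorted by start: Kickoff Call, Planning Workshop, Onboarding Readout, Pricing Huddle, Safety Review, Pricing Readout.
Planning Workshop starts exactly when Kickoff Call ends (back-to-back, no overlap), so Kickoff Call has no further overlaps.
Onboarding Readout starts after Planning Workshop ends, so Planning Workshop has no further overlaps.
Pricing Huddle starts before Onboarding Readout ends → Onboarding Readout and Pricing Huddle overlap.
Safety Review starts after Onboarding Readout ends, so Onboarding Readout has no further overlaps.
Safety Review starts after Pricing Huddle ends, so Pricing Huddle has no further overlaps.
Pricing Readout starts before Safety Review ends → Safety Review and Pricing Readout overlap.
Overlapping pairs: Onboarding Readout & Pricing Huddle, Pricing Readout & Safety Review — 2 in total.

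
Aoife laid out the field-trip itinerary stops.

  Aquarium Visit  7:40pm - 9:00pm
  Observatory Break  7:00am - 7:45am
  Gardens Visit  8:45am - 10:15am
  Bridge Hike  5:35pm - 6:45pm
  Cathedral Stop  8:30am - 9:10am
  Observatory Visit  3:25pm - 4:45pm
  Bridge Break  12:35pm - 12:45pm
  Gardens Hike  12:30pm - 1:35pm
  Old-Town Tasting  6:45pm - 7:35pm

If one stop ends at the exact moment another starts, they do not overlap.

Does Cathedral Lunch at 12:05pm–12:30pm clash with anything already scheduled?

Observatory Break: ends 7:45am at or before Cathedral Lunch starts 12:05pm → clear.
Cathedral Stop: ends 9:10am at or before Cathedral Lunch starts 12:05pm → clear.
Gardens Visit: ends 10:15am at or before Cathedral Lunch starts 12:05pm → clear.
Gardens Hike: starts 12:30pm at or after Cathedral Lunch ends 12:30pm → clear.
Bridge Break: starts 12:35pm at or after Cathedral Lunch ends 12:30pm → clear.
Observatory Visit: starts 3:25pm at or after Cathedral Lunch ends 12:30pm → clear.
Bridge Hike: starts 5:35pm at or after Cathedral Lunch ends 12:30pm → clear.
Old-Town Tasting: starts 6:45pm at or after Cathedral Lunch ends 12:30pm → clear.
Aquarium Visit: starts 7:40pm at or after Cathedral Lunch ends 12:30pm → clear.

No — it doesn't clash with anything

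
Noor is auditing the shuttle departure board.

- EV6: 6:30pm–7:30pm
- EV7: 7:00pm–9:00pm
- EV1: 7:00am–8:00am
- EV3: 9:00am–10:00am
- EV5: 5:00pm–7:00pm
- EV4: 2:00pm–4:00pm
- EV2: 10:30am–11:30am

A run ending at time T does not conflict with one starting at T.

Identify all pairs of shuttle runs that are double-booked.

EV5 & EV6, EV6 & EV7

Check each pair: they overlap iff neither finishes before the other starts.
Sorted by start: EV1, EV3, EV2, EV4, EV5, EV6, EV7.
EV3 starts after EV1 ends; EV1 is clear from here.
EV2 starts after EV3 ends; EV3 is clear from here.
EV4 starts after EV2 ends; EV2 is clear from here.
EV5 starts after EV4 ends; EV4 is clear from here.
EV6 starts before EV5 ends → EV5 and EV6 overlap.
EV7 starts exactly when EV5 ends (back-to-back, no overlap).
EV7 starts before EV6 ends → EV6 and EV7 overlap.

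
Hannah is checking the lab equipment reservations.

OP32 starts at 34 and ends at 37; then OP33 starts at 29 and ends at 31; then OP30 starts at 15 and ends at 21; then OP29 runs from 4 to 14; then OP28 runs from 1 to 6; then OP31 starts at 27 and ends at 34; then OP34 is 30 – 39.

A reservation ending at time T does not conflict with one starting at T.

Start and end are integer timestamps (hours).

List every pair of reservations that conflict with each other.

Sorted by start: OP28, OP29, OP30, OP31, OP33, OP34, OP32.
OP29 starts before OP28 ends → OP28 and OP29 overlap.
OP30 starts after OP28 ends; OP28 is clear from here.
OP30 starts after OP29 ends; OP29 is clear from here.
OP31 starts after OP30 ends; OP30 is clear from here.
OP33 starts before OP31 ends → OP31 and OP33 overlap.
OP34 starts before OP31 ends → OP31 and OP34 overlap.
OP32 starts exactly when OP31 ends (back-to-back, no overlap).
OP34 starts before OP33 ends → OP33 and OP34 overlap.
OP32 starts after OP33 ends.
OP32 starts before OP34 ends → OP34 and OP32 overlap.

OP28 & OP29, OP31 & OP33, OP31 & OP34, OP32 & OP34, OP33 & OP34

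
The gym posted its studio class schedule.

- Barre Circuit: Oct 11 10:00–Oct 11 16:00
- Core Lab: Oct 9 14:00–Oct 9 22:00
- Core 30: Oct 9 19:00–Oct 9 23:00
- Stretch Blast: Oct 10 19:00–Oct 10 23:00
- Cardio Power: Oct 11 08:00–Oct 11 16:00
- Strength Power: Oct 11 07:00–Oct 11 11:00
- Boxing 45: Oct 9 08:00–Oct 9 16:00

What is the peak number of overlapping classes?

Walk through starts and ends in time order (an end at T is processed before a start at T):
Oct 9 08:00 start Boxing 45 → 1
Oct 9 14:00 start Core Lab → 2
Oct 9 16:00 end Boxing 45 → 1
Oct 9 19:00 start Core 30 → 2
Oct 9 22:00 end Core Lab → 1
Oct 9 23:00 end Core 30 → 0
Oct 10 19:00 start Stretch Blast → 1
Oct 10 23:00 end Stretch Blast → 0
Oct 11 07:00 start Strength Power → 1
Oct 11 08:00 start Cardio Power → 2
Oct 11 10:00 start Barre Circuit → 3
Oct 11 11:00 end Strength Power → 2
Oct 11 16:00 end Barre Circuit → 1
Oct 11 16:00 end Cardio Power → 0
Peak is 3, at Oct 11 10:00 (Barre Circuit, Cardio Power, Strength Power).

3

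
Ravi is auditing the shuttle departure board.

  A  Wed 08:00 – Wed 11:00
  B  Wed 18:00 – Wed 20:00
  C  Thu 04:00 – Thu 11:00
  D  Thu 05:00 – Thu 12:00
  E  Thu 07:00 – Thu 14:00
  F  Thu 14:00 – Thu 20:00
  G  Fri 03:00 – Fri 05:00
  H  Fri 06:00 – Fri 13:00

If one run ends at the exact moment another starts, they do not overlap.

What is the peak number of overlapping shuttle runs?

Walk through starts and ends in time order (an end at T is processed before a start at T):
Wed 08:00 start A → 1
Wed 11:00 end A → 0
Wed 18:00 start B → 1
Wed 20:00 end B → 0
Thu 04:00 start C → 1
Thu 05:00 start D → 2
Thu 07:00 start E → 3
Thu 11:00 end C → 2
Thu 12:00 end D → 1
Thu 14:00 end E → 0
Thu 14:00 start F → 1
Thu 20:00 end F → 0
Fri 03:00 start G → 1
Fri 05:00 end G → 0
Fri 06:00 start H → 1
Fri 13:00 end H → 0
Peak is 3, at Thu 07:00 (C, D, E).

3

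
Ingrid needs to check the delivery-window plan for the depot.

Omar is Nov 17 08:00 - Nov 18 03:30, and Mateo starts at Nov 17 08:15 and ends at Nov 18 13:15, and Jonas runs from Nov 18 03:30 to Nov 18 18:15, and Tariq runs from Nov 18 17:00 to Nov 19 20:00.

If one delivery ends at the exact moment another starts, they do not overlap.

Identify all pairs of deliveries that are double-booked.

Sorted by start: Omar, Mateo, Jonas, Tariq.
Mateo starts before Omar ends → Omar and Mateo overlap.
Jonas starts exactly when Omar ends (back-to-back, no overlap), so nothing later overlaps Omar either.
Jonas starts before Mateo ends → Mateo and Jonas overlap.
Tariq starts after Mateo ends.
Tariq starts before Jonas ends → Jonas and Tariq overlap.

Jonas & Mateo, Jonas & Tariq, Mateo & Omar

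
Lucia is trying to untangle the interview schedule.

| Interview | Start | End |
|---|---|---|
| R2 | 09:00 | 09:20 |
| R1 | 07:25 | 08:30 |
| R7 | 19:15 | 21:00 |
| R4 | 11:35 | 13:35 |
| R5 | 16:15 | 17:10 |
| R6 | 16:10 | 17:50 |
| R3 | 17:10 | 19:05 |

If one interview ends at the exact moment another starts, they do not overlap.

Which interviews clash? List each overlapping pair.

Sorted by start: R1, R2, R4, R6, R5, R3, R7.
R2 starts after R1 ends — done with R1.
R4 starts after R2 ends — done with R2.
R6 starts after R4 ends — done with R4.
R5 starts before R6 ends → R6 and R5 overlap.
R3 starts before R6 ends → R6 and R3 overlap.
R7 starts after R6 ends.
R3 starts exactly when R5 ends (back-to-back, no overlap) — done with R5.
R7 starts after R3 ends.

R3 & R6, R5 & R6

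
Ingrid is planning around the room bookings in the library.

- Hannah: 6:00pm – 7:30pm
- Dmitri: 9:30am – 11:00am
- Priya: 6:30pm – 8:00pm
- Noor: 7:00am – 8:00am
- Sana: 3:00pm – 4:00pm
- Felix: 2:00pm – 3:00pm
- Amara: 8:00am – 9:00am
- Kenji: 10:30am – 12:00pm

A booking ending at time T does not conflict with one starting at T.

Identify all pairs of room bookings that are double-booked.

Dmitri & Kenji, Hannah & Priya

Check each pair: they overlap iff neither finishes before the other starts.
Sorted by start: Noor, Amara, Dmitri, Kenji, Felix, Sana, Hannah, Priya.
Amara starts exactly when Noor ends (back-to-back, no overlap), so nothing later overlaps Noor either.
Dmitri starts after Amara ends, so nothing later overlaps Amara either.
Kenji starts before Dmitri ends → Dmitri and Kenji overlap.
Felix starts after Dmitri ends, so nothing later overlaps Dmitri either.
Felix starts after Kenji ends, so nothing later overlaps Kenji either.
Sana starts exactly when Felix ends (back-to-back, no overlap), so nothing later overlaps Felix either.
Hannah starts after Sana ends, so nothing later overlaps Sana either.
Priya starts before Hannah ends → Hannah and Priya overlap.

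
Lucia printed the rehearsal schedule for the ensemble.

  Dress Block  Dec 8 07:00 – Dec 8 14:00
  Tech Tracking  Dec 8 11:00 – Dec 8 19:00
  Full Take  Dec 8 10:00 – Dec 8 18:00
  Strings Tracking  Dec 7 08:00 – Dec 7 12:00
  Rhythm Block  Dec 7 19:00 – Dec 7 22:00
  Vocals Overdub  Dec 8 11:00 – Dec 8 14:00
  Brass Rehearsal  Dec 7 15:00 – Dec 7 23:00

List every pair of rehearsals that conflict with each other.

Sorted by start: Strings Tracking, Brass Rehearsal, Rhythm Block, Dress Block, Full Take, Vocals Overdub, Tech Tracking.
Brass Rehearsal starts after Strings Tracking ends; Strings Tracking is clear from here.
Rhythm Block starts before Brass Rehearsal ends → Brass Rehearsal and Rhythm Block overlap.
Dress Block starts after Brass Rehearsal ends; Brass Rehearsal is clear from here.
Dress Block starts after Rhythm Block ends; Rhythm Block is clear from here.
Full Take starts before Dress Block ends → Dress Block and Full Take overlap.
Vocals Overdub starts before Dress Block ends → Dress Block and Vocals Overdub overlap.
Tech Tracking starts before Dress Block ends → Dress Block and Tech Tracking overlap.
Vocals Overdub starts before Full Take ends → Full Take and Vocals Overdub overlap.
Tech Tracking starts before Full Take ends → Full Take and Tech Tracking overlap.
Tech Tracking starts before Vocals Overdub ends → Vocals Overdub and Tech Tracking overlap.

Brass Rehearsal & Rhythm Block, Dress Block & Full Take, Dress Block & Tech Tracking, Dress Block & Vocals Overdub, Full Take & Tech Tracking, Full Take & Vocals Overdub, Tech Tracking & Vocals Overdub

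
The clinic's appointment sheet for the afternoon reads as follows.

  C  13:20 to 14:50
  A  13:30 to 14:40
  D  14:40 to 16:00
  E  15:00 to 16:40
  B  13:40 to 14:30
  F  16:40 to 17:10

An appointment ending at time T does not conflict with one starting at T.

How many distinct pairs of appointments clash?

Check each pair: they overlap iff neither finishes before the other starts.
Sorted by start: C, A, B, D, E, F.
A starts before C ends → C and A overlap.
B starts before C ends → C and B overlap.
D starts before C ends → C and D overlap.
E starts after C ends, so nothing later overlaps C either.
B starts before A ends → A and B overlap.
D starts exactly when A ends (back-to-back, no overlap), so nothing later overlaps A either.
D starts after B ends, so nothing later overlaps B either.
E starts before D ends → D and E overlap.
F starts after D ends.
F starts exactly when E ends (back-to-back, no overlap).
Overlapping pairs: A & B, A & C, B & C, C & D, D & E — 5 in total.

5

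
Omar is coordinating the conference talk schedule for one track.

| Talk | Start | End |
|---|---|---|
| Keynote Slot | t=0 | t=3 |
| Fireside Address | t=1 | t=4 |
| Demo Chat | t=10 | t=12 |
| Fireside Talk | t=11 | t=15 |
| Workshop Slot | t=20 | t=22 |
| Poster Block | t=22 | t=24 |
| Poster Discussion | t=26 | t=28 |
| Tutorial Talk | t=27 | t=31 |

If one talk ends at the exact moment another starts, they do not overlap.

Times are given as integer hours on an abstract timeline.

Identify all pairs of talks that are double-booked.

Demo Chat & Fireside Talk, Fireside Address & Keynote Slot, Poster Discussion & Tutorial Talk

Sorted by start: Keynote Slot, Fireside Address, Demo Chat, Fireside Talk, Workshop Slot, Poster Block, Poster Discussion, Tutorial Talk.
Fireside Address starts before Keynote Slot ends → Keynote Slot and Fireside Address overlap.
Demo Chat starts after Keynote Slot ends — done with Keynote Slot.
Demo Chat starts after Fireside Address ends — done with Fireside Address.
Fireside Talk starts before Demo Chat ends → Demo Chat and Fireside Talk overlap.
Workshop Slot starts after Demo Chat ends — done with Demo Chat.
Workshop Slot starts after Fireside Talk ends — done with Fireside Talk.
Poster Block starts exactly when Workshop Slot ends (back-to-back, no overlap) — done with Workshop Slot.
Poster Discussion starts after Poster Block ends — done with Poster Block.
Tutorial Talk starts before Poster Discussion ends → Poster Discussion and Tutorial Talk overlap.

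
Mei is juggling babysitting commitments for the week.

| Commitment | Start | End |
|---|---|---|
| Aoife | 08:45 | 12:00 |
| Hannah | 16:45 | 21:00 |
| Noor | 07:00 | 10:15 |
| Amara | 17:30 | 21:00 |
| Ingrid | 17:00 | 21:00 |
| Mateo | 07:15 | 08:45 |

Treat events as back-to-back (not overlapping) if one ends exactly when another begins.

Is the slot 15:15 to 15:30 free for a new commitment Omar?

Yes — the slot is free

Noor: ends 10:15 at or before Omar starts 15:15 → clear.
Mateo: ends 08:45 at or before Omar starts 15:15 → clear.
Aoife: ends 12:00 at or before Omar starts 15:15 → clear.
Hannah: starts 16:45 at or after Omar ends 15:30 → clear.
Ingrid: starts 17:00 at or after Omar ends 15:30 → clear.
Amara: starts 17:30 at or after Omar ends 15:30 → clear.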